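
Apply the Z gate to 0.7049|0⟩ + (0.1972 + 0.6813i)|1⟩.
0.7049|0⟩ + (-0.1972 - 0.6813i)|1⟩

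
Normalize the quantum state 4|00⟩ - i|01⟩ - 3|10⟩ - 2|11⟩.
0.7303|00⟩ - 0.1826i|01⟩ - 0.5477|10⟩ - 0.3651|11⟩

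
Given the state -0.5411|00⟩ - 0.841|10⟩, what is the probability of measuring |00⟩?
0.2928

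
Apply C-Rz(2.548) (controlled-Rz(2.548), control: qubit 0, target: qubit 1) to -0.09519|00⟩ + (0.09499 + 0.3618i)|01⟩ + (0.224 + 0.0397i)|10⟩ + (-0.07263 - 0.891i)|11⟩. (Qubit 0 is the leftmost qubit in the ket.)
-0.09519|00⟩ + (0.09499 + 0.3618i)|01⟩ + (0.1035 - 0.2026i)|10⟩ + (0.8308 - 0.33i)|11⟩

C-Rz(2.548) leaves the control-|0⟩ kets |00⟩, |01⟩ unchanged and applies Rz(2.548) to qubit 1 on the control-|1⟩ pair (|10⟩, |11⟩).
Rz(2.548) = [[e^(−iθ/2), 0], [0, e^(iθ/2)]] with e^(±iθ/2) = cos(θ/2) ± i·sin(θ/2); θ = 2.548, cos(θ/2) ≈ 0.292458, sin(θ/2) ≈ 0.956278.
With a = amp(|10⟩) = (0.224 + 0.0397i) and b = amp(|11⟩) = (-0.07263 - 0.891i):
new amp(|10⟩) = (0.292458 - 0.956278i)·a = (0.1035 - 0.2026i)
new amp(|11⟩) = (0.292458 + 0.956278i)·b = (0.8308 - 0.33i)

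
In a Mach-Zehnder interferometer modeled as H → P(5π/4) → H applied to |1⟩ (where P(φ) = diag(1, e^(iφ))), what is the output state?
(0.8536 + (1/√8)i)|0⟩ + (0.1464 - (1/√8)i)|1⟩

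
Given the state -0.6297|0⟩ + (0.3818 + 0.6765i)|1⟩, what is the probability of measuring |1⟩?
0.6034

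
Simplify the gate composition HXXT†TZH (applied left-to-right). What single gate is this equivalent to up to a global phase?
X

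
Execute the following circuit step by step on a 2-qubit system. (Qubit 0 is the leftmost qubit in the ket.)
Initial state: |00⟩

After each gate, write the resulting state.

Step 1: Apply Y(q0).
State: i|10⟩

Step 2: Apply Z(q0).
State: -i|10⟩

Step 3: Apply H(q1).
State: -(1/√2)i|10⟩ - (1/√2)i|11⟩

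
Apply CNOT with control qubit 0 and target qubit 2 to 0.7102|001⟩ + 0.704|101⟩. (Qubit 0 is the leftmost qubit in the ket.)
0.7102|001⟩ + 0.704|100⟩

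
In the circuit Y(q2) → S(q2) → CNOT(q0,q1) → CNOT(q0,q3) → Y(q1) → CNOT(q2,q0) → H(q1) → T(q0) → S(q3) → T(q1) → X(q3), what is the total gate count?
11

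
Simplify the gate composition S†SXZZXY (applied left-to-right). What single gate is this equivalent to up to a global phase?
Y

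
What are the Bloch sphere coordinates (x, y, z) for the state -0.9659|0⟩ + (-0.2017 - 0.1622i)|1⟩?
(0.3896, 0.3133, 0.866)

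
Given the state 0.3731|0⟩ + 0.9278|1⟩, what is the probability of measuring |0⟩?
0.1392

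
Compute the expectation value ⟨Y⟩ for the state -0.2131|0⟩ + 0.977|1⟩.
0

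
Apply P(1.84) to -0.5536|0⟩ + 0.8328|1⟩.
-0.5536|0⟩ + (-0.2215 + 0.8028i)|1⟩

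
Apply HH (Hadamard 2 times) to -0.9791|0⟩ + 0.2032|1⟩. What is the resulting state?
-0.9791|0⟩ + 0.2032|1⟩

H² = I, so an even number of Hadamards cancels: H^2 = I and the state is unchanged.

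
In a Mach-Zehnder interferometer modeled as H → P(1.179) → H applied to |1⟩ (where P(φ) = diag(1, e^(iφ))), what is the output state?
(0.3091 - 0.4621i)|0⟩ + (0.6909 + 0.4621i)|1⟩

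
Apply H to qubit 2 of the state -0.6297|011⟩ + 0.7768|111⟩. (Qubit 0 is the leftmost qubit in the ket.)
-0.4453|010⟩ + 0.4453|011⟩ + 0.5493|110⟩ - 0.5493|111⟩

H on qubit 2 mixes each pair of kets that differ only in qubit 2: amplitudes (a, b) of (|…0…⟩, |…1…⟩) become ((a + b)/√2, (a − b)/√2). Kets absent from the input have amplitude 0.
(|010⟩, |011⟩): (a, b) = (0, -0.6297) → (-0.4453, 0.4453)
(|110⟩, |111⟩): (a, b) = (0, 0.7768) → (0.5493, -0.5493)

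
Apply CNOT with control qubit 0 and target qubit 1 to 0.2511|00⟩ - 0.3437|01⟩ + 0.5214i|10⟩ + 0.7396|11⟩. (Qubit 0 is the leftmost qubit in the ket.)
0.2511|00⟩ - 0.3437|01⟩ + 0.7396|10⟩ + 0.5214i|11⟩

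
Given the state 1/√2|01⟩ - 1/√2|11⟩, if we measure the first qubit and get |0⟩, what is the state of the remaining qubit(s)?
|1⟩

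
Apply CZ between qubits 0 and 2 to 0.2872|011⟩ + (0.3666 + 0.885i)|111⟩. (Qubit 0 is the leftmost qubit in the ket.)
0.2872|011⟩ + (-0.3666 - 0.885i)|111⟩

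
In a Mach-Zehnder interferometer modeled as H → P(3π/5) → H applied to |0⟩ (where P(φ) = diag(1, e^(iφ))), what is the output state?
(0.3455 + 0.4755i)|0⟩ + (0.6545 - 0.4755i)|1⟩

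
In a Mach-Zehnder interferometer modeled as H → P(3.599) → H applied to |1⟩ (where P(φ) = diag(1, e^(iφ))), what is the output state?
(0.9486 + 0.2208i)|0⟩ + (0.0514 - 0.2208i)|1⟩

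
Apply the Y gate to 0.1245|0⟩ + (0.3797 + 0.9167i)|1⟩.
(0.9167 - 0.3797i)|0⟩ + 0.1245i|1⟩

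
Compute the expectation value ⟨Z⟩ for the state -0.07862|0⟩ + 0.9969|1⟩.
-0.9876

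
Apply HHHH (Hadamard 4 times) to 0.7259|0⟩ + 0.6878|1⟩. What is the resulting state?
0.7259|0⟩ + 0.6878|1⟩

H² = I, so an even number of Hadamards cancels: H^4 = I and the state is unchanged.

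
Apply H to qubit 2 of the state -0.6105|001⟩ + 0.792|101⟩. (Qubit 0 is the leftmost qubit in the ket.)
-0.4317|000⟩ + 0.4317|001⟩ + 0.56|100⟩ - 0.56|101⟩

H on qubit 2 mixes each pair of kets that differ only in qubit 2: amplitudes (a, b) of (|…0…⟩, |…1…⟩) become ((a + b)/√2, (a − b)/√2). Kets absent from the input have amplitude 0.
(|000⟩, |001⟩): (a, b) = (0, -0.6105) → (-0.4317, 0.4317)
(|100⟩, |101⟩): (a, b) = (0, 0.792) → (0.56, -0.56)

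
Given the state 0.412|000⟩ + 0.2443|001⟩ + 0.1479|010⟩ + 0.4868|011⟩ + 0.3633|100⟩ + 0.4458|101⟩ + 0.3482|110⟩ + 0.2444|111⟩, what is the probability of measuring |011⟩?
0.237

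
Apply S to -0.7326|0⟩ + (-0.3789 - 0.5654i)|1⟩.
-0.7326|0⟩ + (0.5654 - 0.3789i)|1⟩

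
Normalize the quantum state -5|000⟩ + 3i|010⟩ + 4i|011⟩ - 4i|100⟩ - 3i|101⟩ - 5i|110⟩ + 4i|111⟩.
-0.4642|000⟩ + 0.2785i|010⟩ + 0.3714i|011⟩ - 0.3714i|100⟩ - 0.2785i|101⟩ - 0.4642i|110⟩ + 0.3714i|111⟩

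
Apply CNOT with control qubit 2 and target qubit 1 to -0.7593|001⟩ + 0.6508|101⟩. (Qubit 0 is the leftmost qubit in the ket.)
-0.7593|011⟩ + 0.6508|111⟩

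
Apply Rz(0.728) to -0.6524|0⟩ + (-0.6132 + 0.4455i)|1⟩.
(-0.6097 + 0.2323i)|0⟩ + (-0.7316 + 0.198i)|1⟩

Rz(0.728) = [[e^(−iθ/2), 0], [0, e^(iθ/2)]] with e^(±iθ/2) = cos(θ/2) ± i·sin(θ/2); θ = 0.728, cos(θ/2) ≈ 0.93448, sin(θ/2) ≈ 0.356015.
With a = amp(|0⟩) = -0.6524 and b = amp(|1⟩) = (-0.6132 + 0.4455i):
new amp(|0⟩) = (0.93448 - 0.356015i)·a = (-0.6097 + 0.2323i)
new amp(|1⟩) = (0.93448 + 0.356015i)·b = (-0.7316 + 0.198i)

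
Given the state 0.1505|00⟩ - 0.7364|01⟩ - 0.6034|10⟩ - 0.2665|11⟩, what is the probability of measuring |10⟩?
0.3641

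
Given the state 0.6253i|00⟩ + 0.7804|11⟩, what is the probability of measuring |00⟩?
0.391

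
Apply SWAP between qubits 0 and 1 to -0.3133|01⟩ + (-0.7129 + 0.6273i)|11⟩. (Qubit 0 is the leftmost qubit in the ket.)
-0.3133|10⟩ + (-0.7129 + 0.6273i)|11⟩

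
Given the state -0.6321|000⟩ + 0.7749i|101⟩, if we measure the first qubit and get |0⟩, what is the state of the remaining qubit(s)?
-|00⟩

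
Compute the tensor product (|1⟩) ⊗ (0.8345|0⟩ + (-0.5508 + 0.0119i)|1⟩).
0.8345|10⟩ + (-0.5508 + 0.0119i)|11⟩

amp(|b₁b₂…⟩) = product of the factor amplitudes for bits b₁, b₂, …; only kets whose every factor amplitude is nonzero survive.
|10⟩: (1)(0.8345) = 0.8345
|11⟩: (1)(-0.5508 + 0.0119i) = (-0.5508 + 0.0119i)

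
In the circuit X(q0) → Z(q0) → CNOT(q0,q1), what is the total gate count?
3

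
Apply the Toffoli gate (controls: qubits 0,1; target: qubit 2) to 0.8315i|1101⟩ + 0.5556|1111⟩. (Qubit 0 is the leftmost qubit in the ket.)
0.5556|1101⟩ + 0.8315i|1111⟩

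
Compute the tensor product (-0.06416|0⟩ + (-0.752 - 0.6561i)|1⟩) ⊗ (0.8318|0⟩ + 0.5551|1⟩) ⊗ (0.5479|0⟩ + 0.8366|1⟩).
-0.02924|000⟩ - 0.04465|001⟩ - 0.01951|010⟩ - 0.0298|011⟩ + (-0.3427 - 0.299i)|100⟩ + (-0.5233 - 0.4566i)|101⟩ + (-0.2287 - 0.1995i)|110⟩ + (-0.3492 - 0.3047i)|111⟩

amp(|b₁b₂…⟩) = product of the factor amplitudes for bits b₁, b₂, …; only kets whose every factor amplitude is nonzero survive.
|000⟩: (-0.06416)(0.8318)(0.5479) = -0.02924
|001⟩: (-0.06416)(0.8318)(0.8366) = -0.04465
|010⟩: (-0.06416)(0.5551)(0.5479) = -0.01951
|011⟩: (-0.06416)(0.5551)(0.8366) = -0.0298
|100⟩: (-0.752 - 0.6561i)(0.8318)(0.5479) = (-0.3427 - 0.299i)
|101⟩: (-0.752 - 0.6561i)(0.8318)(0.8366) = (-0.5233 - 0.4566i)
|110⟩: (-0.752 - 0.6561i)(0.5551)(0.5479) = (-0.2287 - 0.1995i)
|111⟩: (-0.752 - 0.6561i)(0.5551)(0.8366) = (-0.3492 - 0.3047i)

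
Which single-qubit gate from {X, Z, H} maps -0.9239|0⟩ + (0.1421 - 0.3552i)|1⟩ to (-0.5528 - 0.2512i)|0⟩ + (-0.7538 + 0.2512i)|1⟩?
H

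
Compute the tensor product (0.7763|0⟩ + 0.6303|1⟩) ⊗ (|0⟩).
0.7763|00⟩ + 0.6303|10⟩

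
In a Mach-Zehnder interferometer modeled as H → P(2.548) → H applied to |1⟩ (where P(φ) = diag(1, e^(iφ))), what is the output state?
(0.9145 - 0.2797i)|0⟩ + (0.08553 + 0.2797i)|1⟩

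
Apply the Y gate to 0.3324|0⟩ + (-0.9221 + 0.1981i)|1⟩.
(0.1981 + 0.9221i)|0⟩ + 0.3324i|1⟩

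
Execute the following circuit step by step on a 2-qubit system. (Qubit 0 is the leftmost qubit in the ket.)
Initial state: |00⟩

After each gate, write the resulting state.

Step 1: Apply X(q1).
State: |01⟩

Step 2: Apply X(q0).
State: |11⟩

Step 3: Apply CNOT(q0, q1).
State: |10⟩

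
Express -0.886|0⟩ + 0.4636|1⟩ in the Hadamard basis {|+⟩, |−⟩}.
-0.2987|+⟩ - 0.9543|−⟩

With |ψ⟩ = α|0⟩ + β|1⟩, the Hadamard-basis coefficients are ⟨+|ψ⟩ = (α + β)/√2 and ⟨−|ψ⟩ = (α − β)/√2.
Here α = -0.886, β = 0.4636: (α + β)/√2 = -0.2987, (α − β)/√2 = -0.9543.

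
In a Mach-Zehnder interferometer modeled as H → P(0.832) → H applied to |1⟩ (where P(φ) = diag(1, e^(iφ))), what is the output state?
(0.1633 - 0.3696i)|0⟩ + (0.8367 + 0.3696i)|1⟩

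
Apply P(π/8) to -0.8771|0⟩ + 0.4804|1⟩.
-0.8771|0⟩ + (0.4438 + 0.1838i)|1⟩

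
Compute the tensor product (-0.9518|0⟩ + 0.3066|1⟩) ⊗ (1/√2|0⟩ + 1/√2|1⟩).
-0.673|00⟩ - 0.673|01⟩ + 0.2168|10⟩ + 0.2168|11⟩

amp(|b₁b₂…⟩) = product of the factor amplitudes for bits b₁, b₂, …; only kets whose every factor amplitude is nonzero survive.
|00⟩: (-0.9518)(1/√2) = -0.673
|01⟩: (-0.9518)(1/√2) = -0.673
|10⟩: (0.3066)(1/√2) = 0.2168
|11⟩: (0.3066)(1/√2) = 0.2168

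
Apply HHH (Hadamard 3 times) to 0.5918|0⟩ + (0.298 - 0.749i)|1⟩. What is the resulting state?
(0.6292 - 0.5296i)|0⟩ + (0.2077 + 0.5296i)|1⟩

H² = I, so H^3 = H: a single Hadamard. With (a, b) = (0.5918, (0.298 - 0.749i)), H gives ((a + b)/√2, (a − b)/√2) = ((0.6292 - 0.5296i), (0.2077 + 0.5296i)).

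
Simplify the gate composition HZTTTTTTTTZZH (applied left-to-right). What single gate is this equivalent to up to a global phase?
X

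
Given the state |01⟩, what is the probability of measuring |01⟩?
1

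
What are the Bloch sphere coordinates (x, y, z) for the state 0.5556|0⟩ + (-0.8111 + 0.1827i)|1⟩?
(-0.9013, 0.203, -0.3826)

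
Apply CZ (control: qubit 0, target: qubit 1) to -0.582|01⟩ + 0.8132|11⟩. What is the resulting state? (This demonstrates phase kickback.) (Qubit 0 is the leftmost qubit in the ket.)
-0.582|01⟩ - 0.8132|11⟩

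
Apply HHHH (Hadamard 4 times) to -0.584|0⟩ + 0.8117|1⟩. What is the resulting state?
-0.584|0⟩ + 0.8117|1⟩

H² = I, so an even number of Hadamards cancels: H^4 = I and the state is unchanged.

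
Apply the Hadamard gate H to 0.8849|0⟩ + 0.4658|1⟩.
0.9551|0⟩ + 0.2963|1⟩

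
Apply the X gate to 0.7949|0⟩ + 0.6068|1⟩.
0.6068|0⟩ + 0.7949|1⟩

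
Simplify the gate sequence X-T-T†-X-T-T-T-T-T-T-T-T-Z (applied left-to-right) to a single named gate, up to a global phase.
Z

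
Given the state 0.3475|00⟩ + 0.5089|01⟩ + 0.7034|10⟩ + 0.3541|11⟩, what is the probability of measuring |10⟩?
0.4948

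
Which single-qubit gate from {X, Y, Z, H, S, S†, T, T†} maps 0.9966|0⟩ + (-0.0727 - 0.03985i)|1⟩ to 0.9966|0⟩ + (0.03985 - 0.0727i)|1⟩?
S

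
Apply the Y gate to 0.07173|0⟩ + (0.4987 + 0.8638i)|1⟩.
(0.8638 - 0.4987i)|0⟩ + 0.07173i|1⟩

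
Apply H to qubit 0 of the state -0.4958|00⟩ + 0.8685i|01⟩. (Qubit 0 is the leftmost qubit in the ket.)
-0.3506|00⟩ + 0.6141i|01⟩ - 0.3506|10⟩ + 0.6141i|11⟩

H on qubit 0 mixes each pair of kets that differ only in qubit 0: amplitudes (a, b) of (|…0…⟩, |…1…⟩) become ((a + b)/√2, (a − b)/√2). Kets absent from the input have amplitude 0.
(|00⟩, |10⟩): (a, b) = (-0.4958, 0) → (-0.3506, -0.3506)
(|01⟩, |11⟩): (a, b) = (0.8685i, 0) → (0.6141i, 0.6141i)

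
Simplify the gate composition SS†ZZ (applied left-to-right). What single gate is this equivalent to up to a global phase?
I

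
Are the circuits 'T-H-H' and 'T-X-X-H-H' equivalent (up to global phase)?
Yes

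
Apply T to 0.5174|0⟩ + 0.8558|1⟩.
0.5174|0⟩ + (0.6051 + 0.6051i)|1⟩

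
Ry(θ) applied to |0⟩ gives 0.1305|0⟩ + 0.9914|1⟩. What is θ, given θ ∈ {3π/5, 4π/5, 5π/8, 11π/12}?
11π/12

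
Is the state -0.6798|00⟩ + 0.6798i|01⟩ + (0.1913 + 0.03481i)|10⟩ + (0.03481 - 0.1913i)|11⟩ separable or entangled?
Separable

Writing the state as a|00⟩ + b|01⟩ + c|10⟩ + d|11⟩, it is a product state iff ad − bc = 0.
Here (a, b, c, d) = (-0.6798, 0.6798i, (0.1913 + 0.03481i), (0.03481 - 0.1913i)): ad − bc = (-0.6798)(0.03481 - 0.1913i) − (0.6798i)(0.1913 + 0.03481i) = 0, so the state is separable.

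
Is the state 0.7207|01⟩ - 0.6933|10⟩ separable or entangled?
Entangled

Writing the state as a|00⟩ + b|01⟩ + c|10⟩ + d|11⟩, it is a product state iff ad − bc = 0.
Here (a, b, c, d) = (0, 0.7207, -0.6933, 0): ad − bc = (0)(0) − (0.7207)(-0.6933) = 0.4997 ≠ 0, so the state is entangled.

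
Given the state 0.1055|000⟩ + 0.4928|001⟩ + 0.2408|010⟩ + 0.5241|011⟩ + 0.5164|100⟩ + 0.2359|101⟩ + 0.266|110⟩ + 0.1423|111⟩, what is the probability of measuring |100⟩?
0.2667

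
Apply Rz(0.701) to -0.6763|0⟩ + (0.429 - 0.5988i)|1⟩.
(-0.6352 + 0.2322i)|0⟩ + (0.6085 - 0.4151i)|1⟩

Rz(0.701) = [[e^(−iθ/2), 0], [0, e^(iθ/2)]] with e^(±iθ/2) = cos(θ/2) ± i·sin(θ/2); θ = 0.701, cos(θ/2) ≈ 0.939201, sin(θ/2) ≈ 0.343367.
With a = amp(|0⟩) = -0.6763 and b = amp(|1⟩) = (0.429 - 0.5988i):
new amp(|0⟩) = (0.939201 - 0.343367i)·a = (-0.6352 + 0.2322i)
new amp(|1⟩) = (0.939201 + 0.343367i)·b = (0.6085 - 0.4151i)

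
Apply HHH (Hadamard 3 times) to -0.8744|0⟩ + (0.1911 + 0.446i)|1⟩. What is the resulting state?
(-0.4832 + 0.3154i)|0⟩ + (-0.7534 - 0.3154i)|1⟩

H² = I, so H^3 = H: a single Hadamard. With (a, b) = (-0.8744, (0.1911 + 0.446i)), H gives ((a + b)/√2, (a − b)/√2) = ((-0.4832 + 0.3154i), (-0.7534 - 0.3154i)).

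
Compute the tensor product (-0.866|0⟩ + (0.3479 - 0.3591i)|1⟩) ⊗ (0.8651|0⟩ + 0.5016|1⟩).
-0.7492|00⟩ - 0.4344|01⟩ + (0.301 - 0.3107i)|10⟩ + (0.1745 - 0.1801i)|11⟩

amp(|b₁b₂…⟩) = product of the factor amplitudes for bits b₁, b₂, …; only kets whose every factor amplitude is nonzero survive.
|00⟩: (-0.866)(0.8651) = -0.7492
|01⟩: (-0.866)(0.5016) = -0.4344
|10⟩: (0.3479 - 0.3591i)(0.8651) = (0.301 - 0.3107i)
|11⟩: (0.3479 - 0.3591i)(0.5016) = (0.1745 - 0.1801i)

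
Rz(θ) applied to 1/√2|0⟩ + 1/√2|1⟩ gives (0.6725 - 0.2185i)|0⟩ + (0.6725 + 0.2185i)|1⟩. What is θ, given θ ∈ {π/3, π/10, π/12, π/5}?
π/5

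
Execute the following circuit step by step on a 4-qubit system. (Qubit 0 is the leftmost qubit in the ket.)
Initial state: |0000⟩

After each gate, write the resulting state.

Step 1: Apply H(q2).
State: 1/√2|0000⟩ + 1/√2|0010⟩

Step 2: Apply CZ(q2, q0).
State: 1/√2|0000⟩ + 1/√2|0010⟩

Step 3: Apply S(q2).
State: 1/√2|0000⟩ + (1/√2)i|0010⟩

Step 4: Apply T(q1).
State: 1/√2|0000⟩ + (1/√2)i|0010⟩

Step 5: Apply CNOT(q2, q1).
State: 1/√2|0000⟩ + (1/√2)i|0110⟩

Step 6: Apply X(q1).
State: (1/√2)i|0010⟩ + 1/√2|0100⟩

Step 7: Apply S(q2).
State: -1/√2|0010⟩ + 1/√2|0100⟩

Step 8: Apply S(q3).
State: -1/√2|0010⟩ + 1/√2|0100⟩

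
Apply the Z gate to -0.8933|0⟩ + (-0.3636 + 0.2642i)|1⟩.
-0.8933|0⟩ + (0.3636 - 0.2642i)|1⟩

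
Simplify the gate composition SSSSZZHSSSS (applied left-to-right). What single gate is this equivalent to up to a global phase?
H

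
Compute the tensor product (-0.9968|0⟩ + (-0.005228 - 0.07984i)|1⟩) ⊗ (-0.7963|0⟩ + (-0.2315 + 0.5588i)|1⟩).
0.7938|00⟩ + (0.2308 - 0.557i)|01⟩ + (0.004163 + 0.06358i)|10⟩ + (0.04582 + 0.01556i)|11⟩

amp(|b₁b₂…⟩) = product of the factor amplitudes for bits b₁, b₂, …; only kets whose every factor amplitude is nonzero survive.
|00⟩: (-0.9968)(-0.7963) = 0.7938
|01⟩: (-0.9968)(-0.2315 + 0.5588i) = (0.2308 - 0.557i)
|10⟩: (-0.005228 - 0.07984i)(-0.7963) = (0.004163 + 0.06358i)
|11⟩: (-0.005228 - 0.07984i)(-0.2315 + 0.5588i) = (0.04582 + 0.01556i)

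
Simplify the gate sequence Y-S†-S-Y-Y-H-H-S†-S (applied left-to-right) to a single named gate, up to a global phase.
Y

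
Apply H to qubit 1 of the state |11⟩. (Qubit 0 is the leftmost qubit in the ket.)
1/√2|10⟩ - 1/√2|11⟩

H on qubit 1 mixes each pair of kets that differ only in qubit 1: amplitudes (a, b) of (|…0…⟩, |…1…⟩) become ((a + b)/√2, (a − b)/√2). Kets absent from the input have amplitude 0.
(|10⟩, |11⟩): (a, b) = (0, 1) → (1/√2, -1/√2)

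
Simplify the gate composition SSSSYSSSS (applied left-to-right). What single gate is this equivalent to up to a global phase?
Y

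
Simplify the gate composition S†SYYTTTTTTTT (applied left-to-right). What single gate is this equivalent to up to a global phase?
I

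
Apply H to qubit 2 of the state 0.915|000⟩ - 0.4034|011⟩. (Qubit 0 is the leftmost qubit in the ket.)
0.647|000⟩ + 0.647|001⟩ - 0.2852|010⟩ + 0.2852|011⟩

H on qubit 2 mixes each pair of kets that differ only in qubit 2: amplitudes (a, b) of (|…0…⟩, |…1…⟩) become ((a + b)/√2, (a − b)/√2). Kets absent from the input have amplitude 0.
(|000⟩, |001⟩): (a, b) = (0.915, 0) → (0.647, 0.647)
(|010⟩, |011⟩): (a, b) = (0, -0.4034) → (-0.2852, 0.2852)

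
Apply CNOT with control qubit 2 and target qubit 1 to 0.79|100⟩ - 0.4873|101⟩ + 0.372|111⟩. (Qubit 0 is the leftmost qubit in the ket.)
0.79|100⟩ + 0.372|101⟩ - 0.4873|111⟩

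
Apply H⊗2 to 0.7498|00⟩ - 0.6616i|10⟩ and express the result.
(0.3749 - 0.3308i)|00⟩ + (0.3749 - 0.3308i)|01⟩ + (0.3749 + 0.3308i)|10⟩ + (0.3749 + 0.3308i)|11⟩

H⊗2 gives amp(|y⟩) = (1/2) Σ_x (−1)^(x·y) amp(|x⟩), where x·y is the number of positions in which both x and y have a 1.
|00⟩: (0.7498 - 0.6616i)/2 = (0.3749 - 0.3308i)
|01⟩: (0.7498 - 0.6616i)/2 = (0.3749 - 0.3308i)
|10⟩: (0.7498 + 0.6616i)/2 = (0.3749 + 0.3308i)
|11⟩: (0.7498 + 0.6616i)/2 = (0.3749 + 0.3308i)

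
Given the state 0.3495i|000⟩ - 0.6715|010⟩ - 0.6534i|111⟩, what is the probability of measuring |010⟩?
0.4509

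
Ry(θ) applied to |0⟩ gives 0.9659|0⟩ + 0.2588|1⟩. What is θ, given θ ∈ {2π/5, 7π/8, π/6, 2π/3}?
π/6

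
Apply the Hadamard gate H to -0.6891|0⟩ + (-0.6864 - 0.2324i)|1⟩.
(-0.9726 - 0.1643i)|0⟩ + (-0.001909 + 0.1643i)|1⟩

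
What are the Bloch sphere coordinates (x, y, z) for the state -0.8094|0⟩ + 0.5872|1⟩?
(-0.9506, 0, 0.3103)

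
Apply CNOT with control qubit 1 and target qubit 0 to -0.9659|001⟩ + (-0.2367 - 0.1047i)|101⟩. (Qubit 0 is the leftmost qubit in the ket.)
-0.9659|001⟩ + (-0.2367 - 0.1047i)|101⟩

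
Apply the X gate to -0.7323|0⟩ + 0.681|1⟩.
0.681|0⟩ - 0.7323|1⟩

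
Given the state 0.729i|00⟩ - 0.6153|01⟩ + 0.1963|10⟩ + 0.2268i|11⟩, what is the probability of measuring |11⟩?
0.05144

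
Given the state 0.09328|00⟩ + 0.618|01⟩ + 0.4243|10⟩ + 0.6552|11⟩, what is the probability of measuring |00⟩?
0.008701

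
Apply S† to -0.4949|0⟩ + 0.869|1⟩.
-0.4949|0⟩ - 0.869i|1⟩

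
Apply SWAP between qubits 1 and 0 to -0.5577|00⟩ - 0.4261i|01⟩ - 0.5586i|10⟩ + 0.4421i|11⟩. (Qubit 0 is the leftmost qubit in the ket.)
-0.5577|00⟩ - 0.5586i|01⟩ - 0.4261i|10⟩ + 0.4421i|11⟩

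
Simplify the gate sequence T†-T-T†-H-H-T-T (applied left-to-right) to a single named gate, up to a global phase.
T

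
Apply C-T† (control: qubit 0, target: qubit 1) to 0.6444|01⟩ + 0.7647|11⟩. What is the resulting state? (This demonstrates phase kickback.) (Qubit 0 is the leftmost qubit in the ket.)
0.6444|01⟩ + (0.5407 - 0.5407i)|11⟩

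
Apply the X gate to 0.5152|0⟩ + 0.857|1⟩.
0.857|0⟩ + 0.5152|1⟩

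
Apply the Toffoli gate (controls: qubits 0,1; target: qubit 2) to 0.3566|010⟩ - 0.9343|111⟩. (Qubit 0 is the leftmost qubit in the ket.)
0.3566|010⟩ - 0.9343|110⟩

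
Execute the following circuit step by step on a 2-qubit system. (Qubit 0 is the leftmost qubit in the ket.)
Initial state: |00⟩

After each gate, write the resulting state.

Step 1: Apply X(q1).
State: |01⟩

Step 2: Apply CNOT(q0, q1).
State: |01⟩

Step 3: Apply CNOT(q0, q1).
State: |01⟩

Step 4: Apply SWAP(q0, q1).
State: |10⟩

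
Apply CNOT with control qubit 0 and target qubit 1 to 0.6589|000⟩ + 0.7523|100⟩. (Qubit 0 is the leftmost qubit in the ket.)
0.6589|000⟩ + 0.7523|110⟩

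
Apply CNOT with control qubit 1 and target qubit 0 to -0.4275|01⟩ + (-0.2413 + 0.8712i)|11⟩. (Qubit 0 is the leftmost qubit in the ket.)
(-0.2413 + 0.8712i)|01⟩ - 0.4275|11⟩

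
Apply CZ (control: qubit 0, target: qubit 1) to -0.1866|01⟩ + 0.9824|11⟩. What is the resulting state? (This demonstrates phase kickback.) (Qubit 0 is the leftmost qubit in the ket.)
-0.1866|01⟩ - 0.9824|11⟩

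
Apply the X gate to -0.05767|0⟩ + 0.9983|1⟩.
0.9983|0⟩ - 0.05767|1⟩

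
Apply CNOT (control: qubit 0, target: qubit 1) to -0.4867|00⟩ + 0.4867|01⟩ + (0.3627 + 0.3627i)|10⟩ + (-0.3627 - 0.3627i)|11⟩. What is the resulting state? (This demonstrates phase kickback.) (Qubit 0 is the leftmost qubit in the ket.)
-0.4867|00⟩ + 0.4867|01⟩ + (-0.3627 - 0.3627i)|10⟩ + (0.3627 + 0.3627i)|11⟩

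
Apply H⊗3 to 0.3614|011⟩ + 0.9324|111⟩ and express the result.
0.4574|000⟩ - 0.4574|001⟩ - 0.4574|010⟩ + 0.4574|011⟩ - 0.2019|100⟩ + 0.2019|101⟩ + 0.2019|110⟩ - 0.2019|111⟩

H⊗3 gives amp(|y⟩) = (1/2√2) Σ_x (−1)^(x·y) amp(|x⟩), where x·y is the number of positions in which both x and y have a 1.
|000⟩: (0.3614 + 0.9324)/(2√2) = 0.4574
|001⟩: (-0.3614 - 0.9324)/(2√2) = -0.4574
|010⟩: (-0.3614 - 0.9324)/(2√2) = -0.4574
|011⟩: (0.3614 + 0.9324)/(2√2) = 0.4574
|100⟩: (0.3614 - 0.9324)/(2√2) = -0.2019
|101⟩: (-0.3614 + 0.9324)/(2√2) = 0.2019
|110⟩: (-0.3614 + 0.9324)/(2√2) = 0.2019
|111⟩: (0.3614 - 0.9324)/(2√2) = -0.2019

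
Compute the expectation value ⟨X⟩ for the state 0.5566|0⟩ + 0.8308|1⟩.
0.9248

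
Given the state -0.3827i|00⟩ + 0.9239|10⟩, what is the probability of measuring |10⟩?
0.8536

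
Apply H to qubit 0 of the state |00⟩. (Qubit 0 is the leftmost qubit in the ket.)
1/√2|00⟩ + 1/√2|10⟩

H on qubit 0 mixes each pair of kets that differ only in qubit 0: amplitudes (a, b) of (|…0…⟩, |…1…⟩) become ((a + b)/√2, (a − b)/√2). Kets absent from the input have amplitude 0.
(|00⟩, |10⟩): (a, b) = (1, 0) → (1/√2, 1/√2)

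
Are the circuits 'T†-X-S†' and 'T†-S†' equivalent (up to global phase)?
No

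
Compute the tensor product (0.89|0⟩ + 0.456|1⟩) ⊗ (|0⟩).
0.89|00⟩ + 0.456|10⟩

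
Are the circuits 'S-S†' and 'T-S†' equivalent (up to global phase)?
No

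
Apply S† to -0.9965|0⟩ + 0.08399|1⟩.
-0.9965|0⟩ - 0.08399i|1⟩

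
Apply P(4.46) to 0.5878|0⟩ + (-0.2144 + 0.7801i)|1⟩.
0.5878|0⟩ + (0.8089 + 0.0128i)|1⟩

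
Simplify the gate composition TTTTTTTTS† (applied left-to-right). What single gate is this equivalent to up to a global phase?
S†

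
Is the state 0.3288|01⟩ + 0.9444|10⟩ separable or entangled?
Entangled

Writing the state as a|00⟩ + b|01⟩ + c|10⟩ + d|11⟩, it is a product state iff ad − bc = 0.
Here (a, b, c, d) = (0, 0.3288, 0.9444, 0): ad − bc = (0)(0) − (0.3288)(0.9444) = -0.3105 ≠ 0, so the state is entangled.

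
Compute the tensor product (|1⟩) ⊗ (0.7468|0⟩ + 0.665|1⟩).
0.7468|10⟩ + 0.665|11⟩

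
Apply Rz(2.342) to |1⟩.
(0.3892 + 0.9211i)|1⟩

Rz(2.342) = [[e^(−iθ/2), 0], [0, e^(iθ/2)]] with e^(±iθ/2) = cos(θ/2) ± i·sin(θ/2); θ = 2.342, cos(θ/2) ≈ 0.389231, sin(θ/2) ≈ 0.92114.
With a = amp(|0⟩) = 0 and b = amp(|1⟩) = 1:
new amp(|0⟩) = (0.389231 - 0.92114i)·a = 0
new amp(|1⟩) = (0.389231 + 0.92114i)·b = (0.3892 + 0.9211i)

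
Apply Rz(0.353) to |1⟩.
(0.9845 + 0.1756i)|1⟩

Rz(0.353) = [[e^(−iθ/2), 0], [0, e^(iθ/2)]] with e^(±iθ/2) = cos(θ/2) ± i·sin(θ/2); θ = 0.353, cos(θ/2) ≈ 0.984464, sin(θ/2) ≈ 0.175585.
With a = amp(|0⟩) = 0 and b = amp(|1⟩) = 1:
new amp(|0⟩) = (0.984464 - 0.175585i)·a = 0
new amp(|1⟩) = (0.984464 + 0.175585i)·b = (0.9845 + 0.1756i)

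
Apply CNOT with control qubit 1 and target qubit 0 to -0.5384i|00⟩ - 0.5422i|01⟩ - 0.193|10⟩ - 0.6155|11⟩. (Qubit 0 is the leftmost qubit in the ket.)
-0.5384i|00⟩ - 0.6155|01⟩ - 0.193|10⟩ - 0.5422i|11⟩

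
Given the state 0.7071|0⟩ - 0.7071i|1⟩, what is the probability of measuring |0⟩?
0.5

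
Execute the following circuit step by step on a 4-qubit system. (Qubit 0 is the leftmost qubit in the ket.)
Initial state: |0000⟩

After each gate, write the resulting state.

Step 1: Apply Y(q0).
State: i|1000⟩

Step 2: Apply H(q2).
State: (1/√2)i|1000⟩ + (1/√2)i|1010⟩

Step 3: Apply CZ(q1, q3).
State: (1/√2)i|1000⟩ + (1/√2)i|1010⟩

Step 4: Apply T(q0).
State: (-1/2 + (1/2)i)|1000⟩ + (-1/2 + (1/2)i)|1010⟩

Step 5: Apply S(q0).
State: (-1/2 - (1/2)i)|1000⟩ + (-1/2 - (1/2)i)|1010⟩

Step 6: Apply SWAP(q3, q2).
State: (-1/2 - (1/2)i)|1000⟩ + (-1/2 - (1/2)i)|1001⟩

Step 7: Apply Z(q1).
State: (-1/2 - (1/2)i)|1000⟩ + (-1/2 - (1/2)i)|1001⟩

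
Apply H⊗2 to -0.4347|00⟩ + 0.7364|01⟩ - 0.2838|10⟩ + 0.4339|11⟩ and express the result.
0.2259|00⟩ - 0.9444|01⟩ + 0.0758|10⟩ - 0.2267|11⟩

H⊗2 gives amp(|y⟩) = (1/2) Σ_x (−1)^(x·y) amp(|x⟩), where x·y is the number of positions in which both x and y have a 1.
|00⟩: (-0.4347 + 0.7364 - 0.2838 + 0.4339)/2 = 0.2259
|01⟩: (-0.4347 - 0.7364 - 0.2838 - 0.4339)/2 = -0.9444
|10⟩: (-0.4347 + 0.7364 + 0.2838 - 0.4339)/2 = 0.0758
|11⟩: (-0.4347 - 0.7364 + 0.2838 + 0.4339)/2 = -0.2267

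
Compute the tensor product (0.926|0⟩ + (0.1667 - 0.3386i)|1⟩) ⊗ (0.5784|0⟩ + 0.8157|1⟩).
0.5356|00⟩ + 0.7553|01⟩ + (0.09642 - 0.1958i)|10⟩ + (0.136 - 0.2762i)|11⟩

amp(|b₁b₂…⟩) = product of the factor amplitudes for bits b₁, b₂, …; only kets whose every factor amplitude is nonzero survive.
|00⟩: (0.926)(0.5784) = 0.5356
|01⟩: (0.926)(0.8157) = 0.7553
|10⟩: (0.1667 - 0.3386i)(0.5784) = (0.09642 - 0.1958i)
|11⟩: (0.1667 - 0.3386i)(0.8157) = (0.136 - 0.2762i)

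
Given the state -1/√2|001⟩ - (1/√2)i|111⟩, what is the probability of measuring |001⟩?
1/2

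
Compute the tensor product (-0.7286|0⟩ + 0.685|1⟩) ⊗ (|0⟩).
-0.7286|00⟩ + 0.685|10⟩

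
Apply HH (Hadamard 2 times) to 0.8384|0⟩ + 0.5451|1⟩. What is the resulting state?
0.8384|0⟩ + 0.5451|1⟩

H² = I, so an even number of Hadamards cancels: H^2 = I and the state is unchanged.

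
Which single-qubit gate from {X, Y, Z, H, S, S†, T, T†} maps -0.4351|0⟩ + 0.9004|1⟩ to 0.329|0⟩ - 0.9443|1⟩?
H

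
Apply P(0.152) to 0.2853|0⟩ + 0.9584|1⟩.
0.2853|0⟩ + (0.9473 + 0.1451i)|1⟩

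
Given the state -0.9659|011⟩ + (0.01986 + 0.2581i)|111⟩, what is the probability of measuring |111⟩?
0.06701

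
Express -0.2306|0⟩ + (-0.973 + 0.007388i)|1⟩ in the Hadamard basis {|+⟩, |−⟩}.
(-0.8511 + 0.005224i)|+⟩ + (0.525 - 0.005224i)|−⟩

With |ψ⟩ = α|0⟩ + β|1⟩, the Hadamard-basis coefficients are ⟨+|ψ⟩ = (α + β)/√2 and ⟨−|ψ⟩ = (α − β)/√2.
Here α = -0.2306, β = (-0.973 + 0.007388i): (α + β)/√2 = (-0.8511 + 0.005224i), (α − β)/√2 = (0.525 - 0.005224i).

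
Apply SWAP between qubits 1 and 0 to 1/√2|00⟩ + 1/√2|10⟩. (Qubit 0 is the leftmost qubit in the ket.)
1/√2|00⟩ + 1/√2|01⟩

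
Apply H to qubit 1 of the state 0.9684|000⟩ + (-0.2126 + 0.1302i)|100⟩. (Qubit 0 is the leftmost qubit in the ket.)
0.6848|000⟩ + 0.6848|010⟩ + (-0.1503 + 0.09207i)|100⟩ + (-0.1503 + 0.09207i)|110⟩

H on qubit 1 mixes each pair of kets that differ only in qubit 1: amplitudes (a, b) of (|…0…⟩, |…1…⟩) become ((a + b)/√2, (a − b)/√2). Kets absent from the input have amplitude 0.
(|000⟩, |010⟩): (a, b) = (0.9684, 0) → (0.6848, 0.6848)
(|100⟩, |110⟩): (a, b) = ((-0.2126 + 0.1302i), 0) → ((-0.1503 + 0.09207i), (-0.1503 + 0.09207i))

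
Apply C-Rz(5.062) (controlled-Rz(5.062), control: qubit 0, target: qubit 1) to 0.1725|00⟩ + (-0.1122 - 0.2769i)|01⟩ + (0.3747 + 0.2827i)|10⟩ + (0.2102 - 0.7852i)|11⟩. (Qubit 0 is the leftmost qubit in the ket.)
0.1725|00⟩ + (-0.1122 - 0.2769i)|01⟩ + (-0.1449 - 0.4465i)|10⟩ + (0.278 + 0.7638i)|11⟩

C-Rz(5.062) leaves the control-|0⟩ kets |00⟩, |01⟩ unchanged and applies Rz(5.062) to qubit 1 on the control-|1⟩ pair (|10⟩, |11⟩).
Rz(5.062) = [[e^(−iθ/2), 0], [0, e^(iθ/2)]] with e^(±iθ/2) = cos(θ/2) ± i·sin(θ/2); θ = 5.062, cos(θ/2) ≈ -0.819308, sin(θ/2) ≈ 0.573353.
With a = amp(|10⟩) = (0.3747 + 0.2827i) and b = amp(|11⟩) = (0.2102 - 0.7852i):
new amp(|10⟩) = (-0.819308 - 0.573353i)·a = (-0.1449 - 0.4465i)
new amp(|11⟩) = (-0.819308 + 0.573353i)·b = (0.278 + 0.7638i)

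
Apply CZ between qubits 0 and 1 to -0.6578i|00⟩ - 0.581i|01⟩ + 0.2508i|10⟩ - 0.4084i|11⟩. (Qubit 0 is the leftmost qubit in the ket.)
-0.6578i|00⟩ - 0.581i|01⟩ + 0.2508i|10⟩ + 0.4084i|11⟩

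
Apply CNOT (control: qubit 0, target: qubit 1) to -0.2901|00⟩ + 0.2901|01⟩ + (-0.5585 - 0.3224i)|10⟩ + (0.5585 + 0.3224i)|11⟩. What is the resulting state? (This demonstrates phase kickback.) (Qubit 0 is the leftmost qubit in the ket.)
-0.2901|00⟩ + 0.2901|01⟩ + (0.5585 + 0.3224i)|10⟩ + (-0.5585 - 0.3224i)|11⟩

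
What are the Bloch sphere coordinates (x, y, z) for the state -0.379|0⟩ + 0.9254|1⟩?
(-0.7015, 0, -0.7127)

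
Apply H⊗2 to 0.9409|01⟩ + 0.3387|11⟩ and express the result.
0.6398|00⟩ - 0.6398|01⟩ + 0.3011|10⟩ - 0.3011|11⟩

H⊗2 gives amp(|y⟩) = (1/2) Σ_x (−1)^(x·y) amp(|x⟩), where x·y is the number of positions in which both x and y have a 1.
|00⟩: (0.9409 + 0.3387)/2 = 0.6398
|01⟩: (-0.9409 - 0.3387)/2 = -0.6398
|10⟩: (0.9409 - 0.3387)/2 = 0.3011
|11⟩: (-0.9409 + 0.3387)/2 = -0.3011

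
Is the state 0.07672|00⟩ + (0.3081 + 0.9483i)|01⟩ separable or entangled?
Separable

Writing the state as a|00⟩ + b|01⟩ + c|10⟩ + d|11⟩, it is a product state iff ad − bc = 0.
Here (a, b, c, d) = (0.07672, (0.3081 + 0.9483i), 0, 0): ad − bc = (0.07672)(0) − (0.3081 + 0.9483i)(0) = 0, so the state is separable.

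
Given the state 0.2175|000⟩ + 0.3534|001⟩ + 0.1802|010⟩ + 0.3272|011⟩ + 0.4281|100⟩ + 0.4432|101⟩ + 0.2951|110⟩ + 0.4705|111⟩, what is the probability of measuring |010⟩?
0.03247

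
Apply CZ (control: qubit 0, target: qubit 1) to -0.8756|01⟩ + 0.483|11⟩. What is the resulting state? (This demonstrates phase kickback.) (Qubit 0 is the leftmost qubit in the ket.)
-0.8756|01⟩ - 0.483|11⟩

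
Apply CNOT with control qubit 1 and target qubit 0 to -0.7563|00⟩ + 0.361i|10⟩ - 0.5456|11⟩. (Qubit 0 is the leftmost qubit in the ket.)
-0.7563|00⟩ - 0.5456|01⟩ + 0.361i|10⟩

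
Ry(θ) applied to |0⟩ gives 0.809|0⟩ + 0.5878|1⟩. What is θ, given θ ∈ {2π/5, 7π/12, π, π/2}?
2π/5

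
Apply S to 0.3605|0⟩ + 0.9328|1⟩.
0.3605|0⟩ + 0.9328i|1⟩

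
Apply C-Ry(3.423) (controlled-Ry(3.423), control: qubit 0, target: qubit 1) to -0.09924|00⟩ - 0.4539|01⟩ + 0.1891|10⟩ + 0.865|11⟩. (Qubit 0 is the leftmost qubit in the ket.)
-0.09924|00⟩ - 0.4539|01⟩ - 0.883|10⟩ + 0.06592|11⟩

C-Ry(3.423) leaves the control-|0⟩ kets |00⟩, |01⟩ unchanged and applies Ry(3.423) to qubit 1 on the control-|1⟩ pair (|10⟩, |11⟩).
Ry(3.423) = [[cos(θ/2), −sin(θ/2)], [sin(θ/2), cos(θ/2)]]; θ = 3.423, cos(θ/2) ≈ -0.14024, sin(θ/2) ≈ 0.990118.
With a = amp(|10⟩) = 0.1891 and b = amp(|11⟩) = 0.865:
new amp(|10⟩) = (-0.14024)·a + (-0.990118)·b = -0.883
new amp(|11⟩) = (0.990118)·a + (-0.14024)·b = 0.06592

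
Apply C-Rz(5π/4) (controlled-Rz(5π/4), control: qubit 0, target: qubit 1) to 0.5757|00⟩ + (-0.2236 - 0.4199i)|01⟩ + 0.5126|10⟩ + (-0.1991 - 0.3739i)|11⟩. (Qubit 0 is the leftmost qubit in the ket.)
0.5757|00⟩ + (-0.2236 - 0.4199i)|01⟩ + (-0.1962 - 0.4736i)|10⟩ + (0.4216 - 0.04086i)|11⟩

C-Rz(5π/4) leaves the control-|0⟩ kets |00⟩, |01⟩ unchanged and applies Rz(5π/4) to qubit 1 on the control-|1⟩ pair (|10⟩, |11⟩).
Rz(5π/4) = [[e^(−iθ/2), 0], [0, e^(iθ/2)]] with e^(±iθ/2) = cos(θ/2) ± i·sin(θ/2); θ = 5π/4, cos(θ/2) ≈ -0.382683, sin(θ/2) ≈ 0.92388.
With a = amp(|10⟩) = 0.5126 and b = amp(|11⟩) = (-0.1991 - 0.3739i):
new amp(|10⟩) = (-0.382683 - 0.92388i)·a = (-0.1962 - 0.4736i)
new amp(|11⟩) = (-0.382683 + 0.92388i)·b = (0.4216 - 0.04086i)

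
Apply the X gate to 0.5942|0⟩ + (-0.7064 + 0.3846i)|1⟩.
(-0.7064 + 0.3846i)|0⟩ + 0.5942|1⟩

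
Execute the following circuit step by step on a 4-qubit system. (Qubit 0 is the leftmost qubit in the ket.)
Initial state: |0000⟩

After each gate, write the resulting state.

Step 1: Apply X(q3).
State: |0001⟩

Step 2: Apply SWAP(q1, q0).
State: |0001⟩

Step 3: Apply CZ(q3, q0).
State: |0001⟩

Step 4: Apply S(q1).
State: |0001⟩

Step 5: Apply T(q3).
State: (1/√2 + (1/√2)i)|0001⟩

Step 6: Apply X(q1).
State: (1/√2 + (1/√2)i)|0101⟩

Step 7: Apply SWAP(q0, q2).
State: (1/√2 + (1/√2)i)|0101⟩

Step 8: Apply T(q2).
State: (1/√2 + (1/√2)i)|0101⟩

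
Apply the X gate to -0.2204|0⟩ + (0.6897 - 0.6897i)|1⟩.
(0.6897 - 0.6897i)|0⟩ - 0.2204|1⟩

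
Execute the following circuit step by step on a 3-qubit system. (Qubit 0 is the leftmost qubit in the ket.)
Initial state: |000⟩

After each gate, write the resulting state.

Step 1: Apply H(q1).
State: 1/√2|000⟩ + 1/√2|010⟩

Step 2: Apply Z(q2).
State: 1/√2|000⟩ + 1/√2|010⟩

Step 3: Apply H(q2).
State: 1/2|000⟩ + 1/2|001⟩ + 1/2|010⟩ + 1/2|011⟩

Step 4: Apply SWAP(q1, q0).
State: 1/2|000⟩ + 1/2|001⟩ + 1/2|100⟩ + 1/2|101⟩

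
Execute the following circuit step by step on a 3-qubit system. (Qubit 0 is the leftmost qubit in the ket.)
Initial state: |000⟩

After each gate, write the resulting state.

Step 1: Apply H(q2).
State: 1/√2|000⟩ + 1/√2|001⟩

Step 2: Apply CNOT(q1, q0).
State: 1/√2|000⟩ + 1/√2|001⟩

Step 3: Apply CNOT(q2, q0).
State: 1/√2|000⟩ + 1/√2|101⟩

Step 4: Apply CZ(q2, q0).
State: 1/√2|000⟩ - 1/√2|101⟩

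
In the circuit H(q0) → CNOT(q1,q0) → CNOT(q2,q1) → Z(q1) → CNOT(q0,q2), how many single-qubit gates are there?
2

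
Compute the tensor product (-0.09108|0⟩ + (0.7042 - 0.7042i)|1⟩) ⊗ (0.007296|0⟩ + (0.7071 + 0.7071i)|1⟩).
-0.0006645|00⟩ + (-0.0644 - 0.0644i)|01⟩ + (0.005138 - 0.005138i)|10⟩ + 0.9959|11⟩

amp(|b₁b₂…⟩) = product of the factor amplitudes for bits b₁, b₂, …; only kets whose every factor amplitude is nonzero survive.
|00⟩: (-0.09108)(0.007296) = -0.0006645
|01⟩: (-0.09108)(0.7071 + 0.7071i) = (-0.0644 - 0.0644i)
|10⟩: (0.7042 - 0.7042i)(0.007296) = (0.005138 - 0.005138i)
|11⟩: (0.7042 - 0.7042i)(0.7071 + 0.7071i) = 0.9959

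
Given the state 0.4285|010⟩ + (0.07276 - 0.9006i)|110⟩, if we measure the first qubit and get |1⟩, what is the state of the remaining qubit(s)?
(0.08053 - 0.9968i)|10⟩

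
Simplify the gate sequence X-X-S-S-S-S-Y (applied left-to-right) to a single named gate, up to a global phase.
Y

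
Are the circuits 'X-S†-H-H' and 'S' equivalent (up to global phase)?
No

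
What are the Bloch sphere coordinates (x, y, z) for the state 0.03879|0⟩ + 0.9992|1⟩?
(0.07752, 0, -0.9969)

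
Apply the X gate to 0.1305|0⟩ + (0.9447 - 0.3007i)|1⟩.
(0.9447 - 0.3007i)|0⟩ + 0.1305|1⟩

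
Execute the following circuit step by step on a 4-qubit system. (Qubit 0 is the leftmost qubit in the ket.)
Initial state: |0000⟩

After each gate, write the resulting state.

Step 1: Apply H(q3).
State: 1/√2|0000⟩ + 1/√2|0001⟩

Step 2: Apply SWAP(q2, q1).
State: 1/√2|0000⟩ + 1/√2|0001⟩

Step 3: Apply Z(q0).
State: 1/√2|0000⟩ + 1/√2|0001⟩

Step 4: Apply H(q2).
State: 1/2|0000⟩ + 1/2|0001⟩ + 1/2|0010⟩ + 1/2|0011⟩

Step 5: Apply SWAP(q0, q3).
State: 1/2|0000⟩ + 1/2|0010⟩ + 1/2|1000⟩ + 1/2|1010⟩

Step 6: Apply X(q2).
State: 1/2|0000⟩ + 1/2|0010⟩ + 1/2|1000⟩ + 1/2|1010⟩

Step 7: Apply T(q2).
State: 1/2|0000⟩ + (1/√8 + (1/√8)i)|0010⟩ + 1/2|1000⟩ + (1/√8 + (1/√8)i)|1010⟩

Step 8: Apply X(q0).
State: 1/2|0000⟩ + (1/√8 + (1/√8)i)|0010⟩ + 1/2|1000⟩ + (1/√8 + (1/√8)i)|1010⟩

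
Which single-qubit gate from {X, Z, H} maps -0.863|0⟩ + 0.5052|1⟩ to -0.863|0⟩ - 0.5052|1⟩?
Z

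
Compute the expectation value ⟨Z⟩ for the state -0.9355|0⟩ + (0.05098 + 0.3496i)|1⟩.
0.7503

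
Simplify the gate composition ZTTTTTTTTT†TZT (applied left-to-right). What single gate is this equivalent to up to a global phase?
T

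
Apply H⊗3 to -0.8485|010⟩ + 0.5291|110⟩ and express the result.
-0.1129|000⟩ - 0.1129|001⟩ + 0.1129|010⟩ + 0.1129|011⟩ - 0.4871|100⟩ - 0.4871|101⟩ + 0.4871|110⟩ + 0.4871|111⟩

H⊗3 gives amp(|y⟩) = (1/2√2) Σ_x (−1)^(x·y) amp(|x⟩), where x·y is the number of positions in which both x and y have a 1.
|000⟩: (-0.8485 + 0.5291)/(2√2) = -0.1129
|001⟩: (-0.8485 + 0.5291)/(2√2) = -0.1129
|010⟩: (0.8485 - 0.5291)/(2√2) = 0.1129
|011⟩: (0.8485 - 0.5291)/(2√2) = 0.1129
|100⟩: (-0.8485 - 0.5291)/(2√2) = -0.4871
|101⟩: (-0.8485 - 0.5291)/(2√2) = -0.4871
|110⟩: (0.8485 + 0.5291)/(2√2) = 0.4871
|111⟩: (0.8485 + 0.5291)/(2√2) = 0.4871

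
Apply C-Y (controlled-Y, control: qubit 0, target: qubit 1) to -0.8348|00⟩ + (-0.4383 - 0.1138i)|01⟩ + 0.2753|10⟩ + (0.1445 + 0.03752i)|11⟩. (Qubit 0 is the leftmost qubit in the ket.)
-0.8348|00⟩ + (-0.4383 - 0.1138i)|01⟩ + (0.03752 - 0.1445i)|10⟩ + 0.2753i|11⟩

C-Y leaves the control-|0⟩ kets |00⟩, |01⟩ unchanged and applies Y to qubit 1 on the control-|1⟩ pair (|10⟩, |11⟩).
Y = [[0, -i], [i, 0]].
With a = amp(|10⟩) = 0.2753 and b = amp(|11⟩) = (0.1445 + 0.03752i):
new amp(|10⟩) = (-i)·b = (0.03752 - 0.1445i)
new amp(|11⟩) = (i)·a = 0.2753i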